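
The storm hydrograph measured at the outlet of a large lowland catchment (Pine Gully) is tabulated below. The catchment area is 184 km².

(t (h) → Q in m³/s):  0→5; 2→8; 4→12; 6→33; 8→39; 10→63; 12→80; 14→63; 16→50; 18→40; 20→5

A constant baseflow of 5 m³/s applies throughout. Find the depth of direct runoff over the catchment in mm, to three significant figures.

Direct runoff: 0.0, 3.0, 7.0, 28.0, 34.0, 58.0, 75.0, 58.0, 45.0, 35.0, 0.0 m³/s; ΣQ_DR = 343.0 m³/s.
V = ΣQ_DR · Δt = 343.0 × 7200 s = 2.470 × 10^6 m³.
Over A = 184 km², depth = V / A = 13.4 mm.

d ≈ 13.4 mm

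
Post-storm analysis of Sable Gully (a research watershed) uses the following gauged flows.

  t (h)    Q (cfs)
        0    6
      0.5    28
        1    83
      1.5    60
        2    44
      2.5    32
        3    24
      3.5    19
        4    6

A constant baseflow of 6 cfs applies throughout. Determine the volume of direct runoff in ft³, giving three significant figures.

V ≈ 4.46 × 10^5 ft³

Direct-runoff ordinates (Q − Q_b): 0.0, 22.0, 77.0, 54.0, 38.0, 26.0, 18.0, 13.0, 0.0 cfs.
ΣQ_DR = 248.0 cfs.
With Δt = 0.5 h = 1800 s, V = ΣQ_DR · Δt = 248.0 × 1800 = 4.46 × 10^5 ft³.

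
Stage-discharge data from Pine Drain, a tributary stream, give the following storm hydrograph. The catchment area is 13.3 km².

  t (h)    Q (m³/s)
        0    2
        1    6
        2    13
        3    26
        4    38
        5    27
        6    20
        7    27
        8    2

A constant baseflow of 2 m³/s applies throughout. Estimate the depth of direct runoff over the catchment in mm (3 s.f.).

Direct runoff: 0.0, 4.0, 11.0, 24.0, 36.0, 25.0, 18.0, 25.0, 0.0 m³/s; ΣQ_DR = 143.0 m³/s.
V = ΣQ_DR · Δt = 143.0 × 3600 s = 5.148 × 10^5 m³.
Over A = 13.3 km², depth = V / A = 38.7 mm.

d ≈ 38.7 mm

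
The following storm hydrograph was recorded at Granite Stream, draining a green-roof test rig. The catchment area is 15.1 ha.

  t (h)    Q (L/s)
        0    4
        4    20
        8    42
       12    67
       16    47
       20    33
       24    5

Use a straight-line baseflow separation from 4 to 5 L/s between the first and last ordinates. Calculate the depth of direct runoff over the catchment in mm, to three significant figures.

d ≈ 17.8 mm

Direct runoff: 0.00, 15.83, 37.67, 62.50, 42.33, 28.17, 0.00 L/s; ΣQ_DR = 186.5 L/s.
V = ΣQ_DR · Δt = 186.5 × 14400 s = 2.686 × 10^6 L.
Over A = 15.1 ha, depth = V / A = 17.8 mm.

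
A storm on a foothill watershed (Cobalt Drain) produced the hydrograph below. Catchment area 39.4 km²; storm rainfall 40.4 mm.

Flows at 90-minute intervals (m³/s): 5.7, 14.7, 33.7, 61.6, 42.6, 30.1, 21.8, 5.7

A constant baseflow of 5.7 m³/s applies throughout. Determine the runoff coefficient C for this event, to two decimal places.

C ≈ 0.58

ΣQ_DR = 170.3 m³/s; V = ΣQ_DR·Δt = 9.196 × 10^5 m³.
Runoff depth d = V / A = 23.34 mm.
C = d / P = 23.34 / 40.4 = 0.58.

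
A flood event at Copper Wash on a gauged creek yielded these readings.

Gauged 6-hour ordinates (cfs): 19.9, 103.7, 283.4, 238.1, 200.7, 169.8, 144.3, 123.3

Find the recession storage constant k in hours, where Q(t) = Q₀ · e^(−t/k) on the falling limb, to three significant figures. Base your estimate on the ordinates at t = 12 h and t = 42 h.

k ≈ 36.0 h

On the falling limb, Q drops from 283.4 to 123.3 cfs between t = 12 h and t = 42 h (Δt = 30 h).
k = −Δt / ln(Q₂/Q₁) = −30 / ln(123.3/283.4) = 36.0 h.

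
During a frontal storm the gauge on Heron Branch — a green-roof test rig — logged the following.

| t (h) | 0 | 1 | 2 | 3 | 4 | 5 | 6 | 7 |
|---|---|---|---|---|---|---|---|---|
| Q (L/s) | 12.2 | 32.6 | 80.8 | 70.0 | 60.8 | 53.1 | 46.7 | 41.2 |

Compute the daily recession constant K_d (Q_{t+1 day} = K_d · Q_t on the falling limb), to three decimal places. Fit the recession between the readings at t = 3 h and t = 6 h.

Between t = 3 h and t = 6 h the flow falls from 70.0 to 46.7 L/s over 3×1 h = 3 h.
Per-interval ratio K = (46.7/70.0)^(1/3) = 0.8738; K_d = K^(24/1) = 0.039.

K_d ≈ 0.039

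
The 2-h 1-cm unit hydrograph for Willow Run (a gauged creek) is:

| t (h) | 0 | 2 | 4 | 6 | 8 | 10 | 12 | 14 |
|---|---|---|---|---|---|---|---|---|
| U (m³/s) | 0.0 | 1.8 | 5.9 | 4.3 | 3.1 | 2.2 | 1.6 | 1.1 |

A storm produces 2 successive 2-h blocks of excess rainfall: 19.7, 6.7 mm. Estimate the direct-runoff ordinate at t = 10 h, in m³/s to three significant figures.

By discrete convolution, Q_j = Σ (P_i / 10 mm) · U_{j−i}.
At t = 10 h (j=5): Q = (19.7/10)·2.2 + (6.7/10)·3.1 = 6.41 m³/s.

Q ≈ 6.41 m³/s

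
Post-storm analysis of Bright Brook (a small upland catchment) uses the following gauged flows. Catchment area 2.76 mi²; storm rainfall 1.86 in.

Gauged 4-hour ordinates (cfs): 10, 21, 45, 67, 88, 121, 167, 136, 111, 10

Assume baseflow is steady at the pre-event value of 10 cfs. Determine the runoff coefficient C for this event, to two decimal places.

C ≈ 0.82

ΣQ_DR = 676.0 cfs; V = ΣQ_DR·Δt = 9.734 × 10^6 ft³.
Runoff depth d = V / A = 1.518 in.
C = d / P = 1.518 / 1.86 = 0.82.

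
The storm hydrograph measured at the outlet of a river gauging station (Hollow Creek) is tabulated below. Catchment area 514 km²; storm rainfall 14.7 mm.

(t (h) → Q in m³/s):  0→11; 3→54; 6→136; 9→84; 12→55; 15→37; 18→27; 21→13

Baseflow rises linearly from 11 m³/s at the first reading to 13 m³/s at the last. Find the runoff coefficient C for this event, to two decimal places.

C ≈ 0.46

ΣQ_DR = 321.0 m³/s; V = ΣQ_DR·Δt = 3.467 × 10^6 m³.
Runoff depth d = V / A = 6.745 mm.
C = d / P = 6.745 / 14.7 = 0.46.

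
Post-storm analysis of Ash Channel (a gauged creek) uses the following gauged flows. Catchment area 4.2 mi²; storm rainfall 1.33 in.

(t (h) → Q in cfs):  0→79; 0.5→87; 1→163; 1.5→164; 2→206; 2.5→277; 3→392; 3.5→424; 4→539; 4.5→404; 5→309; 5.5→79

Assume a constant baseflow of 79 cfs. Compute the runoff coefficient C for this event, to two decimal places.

ΣQ_DR = 2175 cfs; V = ΣQ_DR·Δt = 3.915 × 10^6 ft³.
Runoff depth d = V / A = 0.4012 in.
C = d / P = 0.4012 / 1.33 = 0.30.

C ≈ 0.30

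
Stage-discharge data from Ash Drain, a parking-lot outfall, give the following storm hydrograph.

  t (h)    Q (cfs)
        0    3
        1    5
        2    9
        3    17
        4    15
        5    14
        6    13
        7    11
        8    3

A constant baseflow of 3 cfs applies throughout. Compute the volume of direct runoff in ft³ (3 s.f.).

V ≈ 2.27 × 10^5 ft³

Direct-runoff ordinates (Q − Q_b): 0.0, 2.0, 6.0, 14.0, 12.0, 11.0, 10.0, 8.0, 0.0 cfs.
ΣQ_DR = 63.00 cfs.
With Δt = 1 h = 3600 s, V = ΣQ_DR · Δt = 63.00 × 3600 = 2.27 × 10^5 ft³.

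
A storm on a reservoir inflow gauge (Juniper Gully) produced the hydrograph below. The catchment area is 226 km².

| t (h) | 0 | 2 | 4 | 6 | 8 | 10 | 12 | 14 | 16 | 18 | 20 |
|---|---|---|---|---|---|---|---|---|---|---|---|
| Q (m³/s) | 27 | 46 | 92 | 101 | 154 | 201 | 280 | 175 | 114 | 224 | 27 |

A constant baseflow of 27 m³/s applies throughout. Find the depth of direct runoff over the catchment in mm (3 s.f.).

Direct runoff: 0.0, 19.0, 65.0, 74.0, 127.0, 174.0, 253.0, 148.0, 87.0, 197.0, 0.0 m³/s; ΣQ_DR = 1144 m³/s.
V = ΣQ_DR · Δt = 1144 × 7200 s = 8.237 × 10^6 m³.
Over A = 226 km², depth = V / A = 36.4 mm.

d ≈ 36.4 mm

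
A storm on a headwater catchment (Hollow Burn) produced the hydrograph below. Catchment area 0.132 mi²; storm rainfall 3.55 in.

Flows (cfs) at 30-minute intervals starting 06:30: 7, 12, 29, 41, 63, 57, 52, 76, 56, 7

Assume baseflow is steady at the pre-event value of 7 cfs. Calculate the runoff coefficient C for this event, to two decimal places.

C ≈ 0.55

ΣQ_DR = 330.0 cfs; V = ΣQ_DR·Δt = 5.940 × 10^5 ft³.
Runoff depth d = V / A = 1.937 in.
C = d / P = 1.937 / 3.55 = 0.55.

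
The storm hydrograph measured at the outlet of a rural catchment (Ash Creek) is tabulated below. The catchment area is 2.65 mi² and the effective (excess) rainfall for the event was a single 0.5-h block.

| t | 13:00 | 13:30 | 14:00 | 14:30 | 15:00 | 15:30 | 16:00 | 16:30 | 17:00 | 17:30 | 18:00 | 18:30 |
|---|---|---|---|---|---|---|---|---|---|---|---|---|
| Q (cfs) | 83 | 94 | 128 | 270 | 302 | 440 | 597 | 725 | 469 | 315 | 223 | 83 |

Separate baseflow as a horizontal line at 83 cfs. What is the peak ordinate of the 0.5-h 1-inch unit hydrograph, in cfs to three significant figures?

U_p ≈ 803 cfs

Direct runoff: 0.0, 11.0, 45.0, 187.0, 219.0, 357.0, 514.0, 642.0, 386.0, 232.0, 140.0, 0.0 cfs; ΣQ_DR = 2733 cfs, peak = 642.0 cfs.
Runoff depth d = ΣQ_DR·Δt / A = 2733 × 1800 / (2.65 mi²) = 0.7991 in.
The 1-inch UH is the DRH scaled by (1 in)/d, so U_p = 642.0 × 1/0.7991 = 803 cfs.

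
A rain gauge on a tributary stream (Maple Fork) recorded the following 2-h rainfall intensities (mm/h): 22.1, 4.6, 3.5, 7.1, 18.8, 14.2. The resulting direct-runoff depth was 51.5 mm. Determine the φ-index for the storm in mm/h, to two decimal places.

φ ≈ 9.78 mm/h

Only the 3 blocks with intensity above φ contribute runoff: 22.1, 18.8, 14.2 mm/h.
Σ(I−φ)·Δt = d  ⇒  (22.1+18.8+14.2 − 3φ)·2 = 51.5
φ = (55.10 − 51.5/2) / 3 = 9.78 mm/h.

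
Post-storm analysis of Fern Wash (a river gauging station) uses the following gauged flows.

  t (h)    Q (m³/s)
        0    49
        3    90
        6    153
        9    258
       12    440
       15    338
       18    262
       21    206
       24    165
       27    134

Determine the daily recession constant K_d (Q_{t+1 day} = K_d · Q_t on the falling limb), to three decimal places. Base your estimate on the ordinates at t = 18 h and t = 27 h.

Between t = 18 h and t = 27 h the flow falls from 262 to 134 m³/s over 3×3 h = 9 h.
Per-interval ratio K = (134/262)^(1/3) = 0.7997; K_d = K^(24/3) = 0.167.

K_d ≈ 0.167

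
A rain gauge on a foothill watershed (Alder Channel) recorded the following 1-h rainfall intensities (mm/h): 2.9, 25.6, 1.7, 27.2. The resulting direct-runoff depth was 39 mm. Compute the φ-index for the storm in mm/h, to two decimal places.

φ ≈ 6.90 mm/h

Only the 2 blocks with intensity above φ contribute runoff: 25.6, 27.2 mm/h.
Σ(I−φ)·Δt = d  ⇒  (25.6+27.2 − 2φ)·1 = 39
φ = (52.80 − 39/1) / 2 = 6.90 mm/h.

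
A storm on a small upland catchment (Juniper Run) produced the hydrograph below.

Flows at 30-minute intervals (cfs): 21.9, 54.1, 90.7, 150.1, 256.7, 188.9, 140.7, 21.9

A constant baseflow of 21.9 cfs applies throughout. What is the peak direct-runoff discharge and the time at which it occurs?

Subtracting baseflow gives direct-runoff ordinates: 0.0, 32.2, 68.8, 128.2, 234.8, 167.0, 118.8, 0.0 cfs.
The maximum is 234.8 cfs, occurring at the reading for t = 2 h.

Q_p = 234.8 cfs at t = 2 h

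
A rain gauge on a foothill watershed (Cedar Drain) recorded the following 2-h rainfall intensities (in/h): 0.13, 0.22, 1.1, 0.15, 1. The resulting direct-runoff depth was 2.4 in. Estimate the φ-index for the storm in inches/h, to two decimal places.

Only the 2 blocks with intensity above φ contribute runoff: 1.1, 1 in/h.
Σ(I−φ)·Δt = d  ⇒  (1.1+1 − 2φ)·2 = 2.4
φ = (2.100 − 2.4/2) / 2 = 0.45 in/h.

φ ≈ 0.45 in/h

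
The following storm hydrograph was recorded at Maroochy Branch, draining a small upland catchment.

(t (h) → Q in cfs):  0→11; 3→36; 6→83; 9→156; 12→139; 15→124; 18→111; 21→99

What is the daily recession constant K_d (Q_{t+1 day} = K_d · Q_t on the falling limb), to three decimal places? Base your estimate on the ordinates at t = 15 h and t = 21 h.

Between t = 15 h and t = 21 h the flow falls from 124 to 99 cfs over 2×3 h = 6 h.
Per-interval ratio K = (99/124)^(1/2) = 0.8935; K_d = K^(24/3) = 0.406.

K_d ≈ 0.406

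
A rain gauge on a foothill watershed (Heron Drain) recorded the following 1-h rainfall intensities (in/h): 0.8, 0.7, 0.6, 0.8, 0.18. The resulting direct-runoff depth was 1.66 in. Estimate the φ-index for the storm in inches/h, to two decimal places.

φ ≈ 0.31 in/h

Only the 4 blocks with intensity above φ contribute runoff: 0.8, 0.7, 0.6, 0.8 in/h.
Σ(I−φ)·Δt = d  ⇒  (0.8+0.7+0.6+0.8 − 4φ)·1 = 1.66
φ = (2.900 − 1.66/1) / 4 = 0.31 in/h.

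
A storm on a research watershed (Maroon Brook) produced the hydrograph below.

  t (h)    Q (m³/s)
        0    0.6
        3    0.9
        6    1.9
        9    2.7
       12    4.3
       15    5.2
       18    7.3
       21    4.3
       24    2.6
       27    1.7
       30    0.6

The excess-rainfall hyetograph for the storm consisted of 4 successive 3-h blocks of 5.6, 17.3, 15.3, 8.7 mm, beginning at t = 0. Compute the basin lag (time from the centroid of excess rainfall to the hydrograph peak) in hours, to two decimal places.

t_L ≈ 11.77 h

Centroid of excess rainfall: t_c = Σ P_i·t̄_i / ΣP_i = 6.2335 h (block centres at 1.5, 4.5, 7.5, 10.5 h).
Hydrograph peak occurs at t = 18 h, so basin lag t_L = 18 − 6.2335 = 11.77 h.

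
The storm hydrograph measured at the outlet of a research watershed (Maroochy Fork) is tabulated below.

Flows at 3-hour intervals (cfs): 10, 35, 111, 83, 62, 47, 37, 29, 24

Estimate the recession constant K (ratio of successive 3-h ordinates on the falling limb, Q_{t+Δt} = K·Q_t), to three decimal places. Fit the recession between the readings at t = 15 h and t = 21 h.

Using the recession-limb readings at t = 15 h and t = 21 h: Q falls from 47 to 29 cfs over 2 intervals.
K = (Q₂/Q₁)^(1/2) = (29/47)^(1/2) = 0.786.

K ≈ 0.786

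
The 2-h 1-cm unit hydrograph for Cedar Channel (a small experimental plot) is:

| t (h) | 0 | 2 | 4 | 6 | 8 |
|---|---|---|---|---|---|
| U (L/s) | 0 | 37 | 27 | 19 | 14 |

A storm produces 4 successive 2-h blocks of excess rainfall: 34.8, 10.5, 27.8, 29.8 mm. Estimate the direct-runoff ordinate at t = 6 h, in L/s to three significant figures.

By discrete convolution, Q_j = Σ (P_i / 10 mm) · U_{j−i}.
At t = 6 h (j=3): Q = (34.8/10)·19 + (10.5/10)·27 + (27.8/10)·37 + (29.8/10)·0 = 197 L/s.

Q ≈ 197 L/s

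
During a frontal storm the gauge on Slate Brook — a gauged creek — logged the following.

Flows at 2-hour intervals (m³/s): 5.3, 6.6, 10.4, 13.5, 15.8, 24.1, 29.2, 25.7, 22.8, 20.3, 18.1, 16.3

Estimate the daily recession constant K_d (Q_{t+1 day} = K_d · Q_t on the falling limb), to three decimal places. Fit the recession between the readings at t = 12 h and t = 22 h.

Between t = 12 h and t = 22 h the flow falls from 29.2 to 16.3 m³/s over 5×2 h = 10 h.
Per-interval ratio K = (16.3/29.2)^(1/5) = 0.8899; K_d = K^(24/2) = 0.247.

K_d ≈ 0.247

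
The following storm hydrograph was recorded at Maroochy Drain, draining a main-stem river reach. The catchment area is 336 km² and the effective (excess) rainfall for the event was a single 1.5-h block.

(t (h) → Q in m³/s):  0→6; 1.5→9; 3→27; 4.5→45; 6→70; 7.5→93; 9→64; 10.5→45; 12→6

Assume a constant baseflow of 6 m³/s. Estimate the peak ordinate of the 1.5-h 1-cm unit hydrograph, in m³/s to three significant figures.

U_p ≈ 174 m³/s

Direct runoff: 0.0, 3.0, 21.0, 39.0, 64.0, 87.0, 58.0, 39.0, 0.0 m³/s; ΣQ_DR = 311.0 m³/s, peak = 87.0 m³/s.
Runoff depth d = ΣQ_DR·Δt / A = 311.0 × 5400 / (336 km²) = 4.998 mm.
The 1-cm UH is the DRH scaled by (10 mm)/d, so U_p = 87.0 × 10/4.998 = 174 m³/s.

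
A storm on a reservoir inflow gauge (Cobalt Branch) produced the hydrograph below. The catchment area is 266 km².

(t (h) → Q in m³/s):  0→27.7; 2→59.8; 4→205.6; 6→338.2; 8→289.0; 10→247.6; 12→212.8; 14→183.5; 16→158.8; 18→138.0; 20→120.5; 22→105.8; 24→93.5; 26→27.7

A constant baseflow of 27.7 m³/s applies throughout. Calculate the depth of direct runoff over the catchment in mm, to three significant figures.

d ≈ 49.3 mm

Direct runoff: 0.0, 32.1, 177.9, 310.5, 261.3, 219.9, 185.1, 155.8, 131.1, 110.3, 92.8, 78.1, 65.8, 0.0 m³/s; ΣQ_DR = 1821 m³/s.
V = ΣQ_DR · Δt = 1821 × 7200 s = 1.311 × 10^7 m³.
Over A = 266 km², depth = V / A = 49.3 mm.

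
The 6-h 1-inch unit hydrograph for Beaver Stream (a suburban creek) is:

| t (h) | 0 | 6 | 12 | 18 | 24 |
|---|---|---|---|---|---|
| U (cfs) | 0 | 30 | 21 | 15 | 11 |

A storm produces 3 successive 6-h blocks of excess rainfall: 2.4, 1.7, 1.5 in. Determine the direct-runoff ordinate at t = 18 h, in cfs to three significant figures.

By discrete convolution, Q_j = Σ (P_i / 1 in) · U_{j−i}.
At t = 18 h (j=3): Q = (2.4/1)·15 + (1.7/1)·21 + (1.5/1)·30 = 117 cfs.

Q ≈ 117 cfs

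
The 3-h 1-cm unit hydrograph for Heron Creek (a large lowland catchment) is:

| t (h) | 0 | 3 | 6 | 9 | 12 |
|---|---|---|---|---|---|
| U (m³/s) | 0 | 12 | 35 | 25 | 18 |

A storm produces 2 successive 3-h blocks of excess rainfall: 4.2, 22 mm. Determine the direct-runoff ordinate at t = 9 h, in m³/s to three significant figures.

By discrete convolution, Q_j = Σ (P_i / 10 mm) · U_{j−i}.
At t = 9 h (j=3): Q = (4.2/10)·25 + (22/10)·35 = 87.5 m³/s.

Q ≈ 87.5 m³/s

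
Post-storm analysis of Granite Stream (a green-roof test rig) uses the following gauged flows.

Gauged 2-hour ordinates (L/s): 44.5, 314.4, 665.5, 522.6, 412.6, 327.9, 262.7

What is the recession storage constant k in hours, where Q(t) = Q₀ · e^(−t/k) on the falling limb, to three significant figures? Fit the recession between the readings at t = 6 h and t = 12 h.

On the falling limb, Q drops from 522.6 to 262.7 L/s between t = 6 h and t = 12 h (Δt = 6 h).
k = −Δt / ln(Q₂/Q₁) = −6 / ln(262.7/522.6) = 8.72 h.

k ≈ 8.72 h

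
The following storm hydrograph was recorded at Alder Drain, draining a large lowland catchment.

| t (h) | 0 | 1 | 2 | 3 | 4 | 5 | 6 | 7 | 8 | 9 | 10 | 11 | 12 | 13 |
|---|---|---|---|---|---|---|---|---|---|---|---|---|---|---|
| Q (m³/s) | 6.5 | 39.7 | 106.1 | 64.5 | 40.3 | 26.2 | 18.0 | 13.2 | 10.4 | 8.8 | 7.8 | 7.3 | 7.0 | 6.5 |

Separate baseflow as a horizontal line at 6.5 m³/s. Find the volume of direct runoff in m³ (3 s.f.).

Direct-runoff ordinates (Q − Q_b): 0.0, 33.2, 99.6, 58.0, 33.8, 19.7, 11.5, 6.7, 3.9, 2.3, 1.3, 0.8, 0.5, 0.0 m³/s.
ΣQ_DR = 271.3 m³/s.
With Δt = 1 h = 3600 s, V = ΣQ_DR · Δt = 271.3 × 3600 = 9.77 × 10^5 m³.

V ≈ 9.77 × 10^5 m³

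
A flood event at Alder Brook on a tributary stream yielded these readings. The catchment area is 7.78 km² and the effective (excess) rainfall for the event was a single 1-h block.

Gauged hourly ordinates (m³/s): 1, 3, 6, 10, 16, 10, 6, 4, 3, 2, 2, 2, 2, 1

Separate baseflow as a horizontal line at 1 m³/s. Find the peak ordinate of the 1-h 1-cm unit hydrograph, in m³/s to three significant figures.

U_p ≈ 6.00 m³/s

Direct runoff: 0.0, 2.0, 5.0, 9.0, 15.0, 9.0, 5.0, 3.0, 2.0, 1.0, 1.0, 1.0, 1.0, 0.0 m³/s; ΣQ_DR = 54.00 m³/s, peak = 15.0 m³/s.
Runoff depth d = ΣQ_DR·Δt / A = 54.00 × 3600 / (7.78 km²) = 24.99 mm.
The 1-cm UH is the DRH scaled by (10 mm)/d, so U_p = 15.0 × 10/24.99 = 6.00 m³/s.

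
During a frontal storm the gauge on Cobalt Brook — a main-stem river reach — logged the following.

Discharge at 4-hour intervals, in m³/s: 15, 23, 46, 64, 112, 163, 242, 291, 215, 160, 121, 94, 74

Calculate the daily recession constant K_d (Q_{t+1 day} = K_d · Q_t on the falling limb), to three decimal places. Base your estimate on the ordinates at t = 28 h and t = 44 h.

K_d ≈ 0.184

Between t = 28 h and t = 44 h the flow falls from 291 to 94 m³/s over 4×4 h = 16 h.
Per-interval ratio K = (94/291)^(1/4) = 0.7539; K_d = K^(24/4) = 0.184.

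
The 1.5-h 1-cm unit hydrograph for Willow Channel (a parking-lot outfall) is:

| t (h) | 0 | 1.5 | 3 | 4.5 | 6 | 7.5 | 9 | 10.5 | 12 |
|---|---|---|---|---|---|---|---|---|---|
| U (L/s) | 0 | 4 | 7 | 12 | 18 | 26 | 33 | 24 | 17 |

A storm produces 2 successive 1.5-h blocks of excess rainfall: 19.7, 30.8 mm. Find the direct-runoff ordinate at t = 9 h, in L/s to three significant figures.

By discrete convolution, Q_j = Σ (P_i / 10 mm) · U_{j−i}.
At t = 9 h (j=6): Q = (19.7/10)·33 + (30.8/10)·26 = 145 L/s.

Q ≈ 145 L/s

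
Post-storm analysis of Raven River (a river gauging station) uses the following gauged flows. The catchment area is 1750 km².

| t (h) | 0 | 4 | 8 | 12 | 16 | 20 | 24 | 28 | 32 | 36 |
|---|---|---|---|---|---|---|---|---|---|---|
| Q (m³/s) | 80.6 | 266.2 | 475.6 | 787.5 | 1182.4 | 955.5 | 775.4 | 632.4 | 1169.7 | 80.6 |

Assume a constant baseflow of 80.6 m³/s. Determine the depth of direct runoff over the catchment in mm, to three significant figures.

Direct runoff: 0.0, 185.6, 395.0, 706.9, 1101.8, 874.9, 694.8, 551.8, 1089.1, 0.0 m³/s; ΣQ_DR = 5600 m³/s.
V = ΣQ_DR · Δt = 5600 × 14400 s = 8.064 × 10^7 m³.
Over A = 1750 km², depth = V / A = 46.1 mm.

d ≈ 46.1 mm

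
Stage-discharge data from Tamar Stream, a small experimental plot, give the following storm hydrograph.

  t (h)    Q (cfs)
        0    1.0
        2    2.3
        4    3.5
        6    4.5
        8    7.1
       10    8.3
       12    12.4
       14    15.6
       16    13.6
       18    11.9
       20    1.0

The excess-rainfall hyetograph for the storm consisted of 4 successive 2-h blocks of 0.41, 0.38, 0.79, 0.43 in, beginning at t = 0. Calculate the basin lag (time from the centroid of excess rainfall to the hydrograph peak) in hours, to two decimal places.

Centroid of excess rainfall: t_c = Σ P_i·t̄_i / ΣP_i = 4.2338 h (block centres at 1, 3, 5, 7 h).
Hydrograph peak occurs at t = 14 h, so basin lag t_L = 14 − 4.2338 = 9.77 h.

t_L ≈ 9.77 h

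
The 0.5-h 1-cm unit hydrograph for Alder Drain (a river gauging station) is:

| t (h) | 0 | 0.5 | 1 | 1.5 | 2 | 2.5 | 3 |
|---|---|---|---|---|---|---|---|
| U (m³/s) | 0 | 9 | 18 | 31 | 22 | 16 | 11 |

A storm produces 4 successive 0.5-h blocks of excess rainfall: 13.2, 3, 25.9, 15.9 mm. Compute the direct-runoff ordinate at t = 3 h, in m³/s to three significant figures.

By discrete convolution, Q_j = Σ (P_i / 10 mm) · U_{j−i}.
At t = 3 h (j=6): Q = (13.2/10)·11 + (3/10)·16 + (25.9/10)·22 + (15.9/10)·31 = 126 m³/s.

Q ≈ 126 m³/s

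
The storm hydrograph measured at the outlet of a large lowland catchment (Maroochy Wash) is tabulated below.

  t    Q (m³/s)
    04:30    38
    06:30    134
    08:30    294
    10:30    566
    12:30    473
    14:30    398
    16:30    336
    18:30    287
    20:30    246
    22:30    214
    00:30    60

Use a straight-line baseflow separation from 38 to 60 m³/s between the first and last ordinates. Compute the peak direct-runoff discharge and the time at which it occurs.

Subtracting baseflow gives direct-runoff ordinates: 0.00, 93.80, 251.60, 521.40, 426.20, 349.00, 284.80, 233.60, 190.40, 156.20, 0.00 m³/s.
The maximum is 521.40 m³/s, occurring at the reading for t = 10:30.

Q_p = 521.40 m³/s at t = 10:30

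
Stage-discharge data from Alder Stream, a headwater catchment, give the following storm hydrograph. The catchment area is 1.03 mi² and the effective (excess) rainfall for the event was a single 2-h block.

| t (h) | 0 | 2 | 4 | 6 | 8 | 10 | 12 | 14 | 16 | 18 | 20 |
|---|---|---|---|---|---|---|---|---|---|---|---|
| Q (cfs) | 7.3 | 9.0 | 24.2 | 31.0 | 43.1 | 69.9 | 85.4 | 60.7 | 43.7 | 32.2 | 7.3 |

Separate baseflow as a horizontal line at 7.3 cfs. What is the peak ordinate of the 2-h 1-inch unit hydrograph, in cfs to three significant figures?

U_p ≈ 77.8 cfs

Direct runoff: 0.0, 1.7, 16.9, 23.7, 35.8, 62.6, 78.1, 53.4, 36.4, 24.9, 0.0 cfs; ΣQ_DR = 333.5 cfs, peak = 78.1 cfs.
Runoff depth d = ΣQ_DR·Δt / A = 333.5 × 7200 / (1.03 mi²) = 1.003 in.
The 1-inch UH is the DRH scaled by (1 in)/d, so U_p = 78.1 × 1/1.003 = 77.8 cfs.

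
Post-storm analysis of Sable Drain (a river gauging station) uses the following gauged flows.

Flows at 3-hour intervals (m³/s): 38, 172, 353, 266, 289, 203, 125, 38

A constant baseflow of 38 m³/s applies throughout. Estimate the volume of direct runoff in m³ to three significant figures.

Direct-runoff ordinates (Q − Q_b): 0.0, 134.0, 315.0, 228.0, 251.0, 165.0, 87.0, 0.0 m³/s.
ΣQ_DR = 1180 m³/s.
With Δt = 3 h = 10800 s, V = ΣQ_DR · Δt = 1180 × 10800 = 1.27 × 10^7 m³.

V ≈ 1.27 × 10^7 m³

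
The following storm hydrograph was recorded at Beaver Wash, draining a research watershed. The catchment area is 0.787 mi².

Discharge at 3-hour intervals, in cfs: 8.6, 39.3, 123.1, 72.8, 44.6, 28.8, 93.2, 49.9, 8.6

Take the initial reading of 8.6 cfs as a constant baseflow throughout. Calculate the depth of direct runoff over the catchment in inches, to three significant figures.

Direct runoff: 0.0, 30.7, 114.5, 64.2, 36.0, 20.2, 84.6, 41.3, 0.0 cfs; ΣQ_DR = 391.5 cfs.
V = ΣQ_DR · Δt = 391.5 × 10800 s = 4.228 × 10^6 ft³.
Over A = 0.787 mi², depth = V / A = 2.31 in.

d ≈ 2.31 in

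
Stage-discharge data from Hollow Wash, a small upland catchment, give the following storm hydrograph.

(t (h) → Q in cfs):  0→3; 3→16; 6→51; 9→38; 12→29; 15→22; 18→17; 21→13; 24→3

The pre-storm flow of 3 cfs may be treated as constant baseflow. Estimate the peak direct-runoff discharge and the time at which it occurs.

Subtracting baseflow gives direct-runoff ordinates: 0.0, 13.0, 48.0, 35.0, 26.0, 19.0, 14.0, 10.0, 0.0 cfs.
The maximum is 48.0 cfs, occurring at the reading for t = 6 h.

Q_p = 48.0 cfs at t = 6 h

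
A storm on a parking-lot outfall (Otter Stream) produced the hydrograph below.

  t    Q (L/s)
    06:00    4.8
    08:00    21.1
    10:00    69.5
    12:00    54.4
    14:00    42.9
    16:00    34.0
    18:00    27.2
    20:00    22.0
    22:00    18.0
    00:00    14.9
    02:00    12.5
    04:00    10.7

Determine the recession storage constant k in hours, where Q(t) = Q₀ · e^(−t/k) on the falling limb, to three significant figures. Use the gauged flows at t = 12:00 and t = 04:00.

k ≈ 9.84 h

On the falling limb, Q drops from 54.4 to 10.7 L/s between t = 12:00 and t = 04:00 (Δt = 16 h).
k = −Δt / ln(Q₂/Q₁) = −16 / ln(10.7/54.4) = 9.84 h.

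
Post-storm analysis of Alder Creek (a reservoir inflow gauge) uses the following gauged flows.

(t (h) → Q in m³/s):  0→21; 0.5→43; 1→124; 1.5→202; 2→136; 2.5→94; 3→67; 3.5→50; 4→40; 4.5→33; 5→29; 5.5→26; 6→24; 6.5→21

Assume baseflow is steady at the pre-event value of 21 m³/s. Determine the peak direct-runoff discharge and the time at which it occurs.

Subtracting baseflow gives direct-runoff ordinates: 0.0, 22.0, 103.0, 181.0, 115.0, 73.0, 46.0, 29.0, 19.0, 12.0, 8.0, 5.0, 3.0, 0.0 m³/s.
The maximum is 181.0 m³/s, occurring at the reading for t = 1.5 h.

Q_p = 181.0 m³/s at t = 1.5 h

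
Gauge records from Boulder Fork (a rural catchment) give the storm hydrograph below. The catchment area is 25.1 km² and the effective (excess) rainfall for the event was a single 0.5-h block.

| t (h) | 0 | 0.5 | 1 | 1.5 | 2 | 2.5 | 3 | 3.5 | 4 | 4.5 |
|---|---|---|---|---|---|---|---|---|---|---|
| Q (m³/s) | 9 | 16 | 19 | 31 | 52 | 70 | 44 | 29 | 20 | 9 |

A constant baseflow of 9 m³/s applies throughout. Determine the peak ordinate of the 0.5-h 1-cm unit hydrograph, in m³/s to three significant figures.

U_p ≈ 40.7 m³/s

Direct runoff: 0.0, 7.0, 10.0, 22.0, 43.0, 61.0, 35.0, 20.0, 11.0, 0.0 m³/s; ΣQ_DR = 209.0 m³/s, peak = 61.0 m³/s.
Runoff depth d = ΣQ_DR·Δt / A = 209.0 × 1800 / (25.1 km²) = 14.99 mm.
The 1-cm UH is the DRH scaled by (10 mm)/d, so U_p = 61.0 × 10/14.99 = 40.7 m³/s.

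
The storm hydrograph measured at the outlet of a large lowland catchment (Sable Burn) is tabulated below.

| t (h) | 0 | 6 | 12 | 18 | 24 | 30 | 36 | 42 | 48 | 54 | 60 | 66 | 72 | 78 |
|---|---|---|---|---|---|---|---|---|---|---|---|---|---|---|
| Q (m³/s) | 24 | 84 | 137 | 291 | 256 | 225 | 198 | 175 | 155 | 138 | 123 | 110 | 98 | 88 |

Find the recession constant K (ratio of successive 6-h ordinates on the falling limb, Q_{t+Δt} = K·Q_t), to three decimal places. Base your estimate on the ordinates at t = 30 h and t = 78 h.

Using the recession-limb readings at t = 30 h and t = 78 h: Q falls from 225 to 88 m³/s over 8 intervals.
K = (Q₂/Q₁)^(1/8) = (88/225)^(1/8) = 0.889.

K ≈ 0.889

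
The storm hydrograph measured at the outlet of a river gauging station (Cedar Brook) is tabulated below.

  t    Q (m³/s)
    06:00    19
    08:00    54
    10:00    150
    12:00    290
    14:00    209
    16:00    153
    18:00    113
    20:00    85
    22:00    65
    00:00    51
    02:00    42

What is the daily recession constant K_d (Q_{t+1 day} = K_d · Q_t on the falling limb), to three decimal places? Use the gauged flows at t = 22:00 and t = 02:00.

K_d ≈ 0.073

Between t = 22:00 and t = 02:00 the flow falls from 65 to 42 m³/s over 2×2 h = 4 h.
Per-interval ratio K = (42/65)^(1/2) = 0.8038; K_d = K^(24/2) = 0.073.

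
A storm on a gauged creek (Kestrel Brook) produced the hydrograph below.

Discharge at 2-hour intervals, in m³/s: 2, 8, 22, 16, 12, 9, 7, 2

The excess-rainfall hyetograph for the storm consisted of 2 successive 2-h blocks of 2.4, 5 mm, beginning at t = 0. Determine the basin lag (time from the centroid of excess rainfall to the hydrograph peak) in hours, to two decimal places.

t_L ≈ 1.65 h

Centroid of excess rainfall: t_c = Σ P_i·t̄_i / ΣP_i = 2.3514 h (block centres at 1, 3 h).
Hydrograph peak occurs at t = 4 h, so basin lag t_L = 4 − 2.3514 = 1.65 h.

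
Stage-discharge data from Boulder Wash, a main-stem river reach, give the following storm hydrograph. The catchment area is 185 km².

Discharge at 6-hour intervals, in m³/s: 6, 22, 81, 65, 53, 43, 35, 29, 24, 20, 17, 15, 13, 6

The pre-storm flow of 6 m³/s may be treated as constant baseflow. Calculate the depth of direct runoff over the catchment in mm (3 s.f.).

d ≈ 40.3 mm

Direct runoff: 0.0, 16.0, 75.0, 59.0, 47.0, 37.0, 29.0, 23.0, 18.0, 14.0, 11.0, 9.0, 7.0, 0.0 m³/s; ΣQ_DR = 345.0 m³/s.
V = ΣQ_DR · Δt = 345.0 × 21600 s = 7.452 × 10^6 m³.
Over A = 185 km², depth = V / A = 40.3 mm.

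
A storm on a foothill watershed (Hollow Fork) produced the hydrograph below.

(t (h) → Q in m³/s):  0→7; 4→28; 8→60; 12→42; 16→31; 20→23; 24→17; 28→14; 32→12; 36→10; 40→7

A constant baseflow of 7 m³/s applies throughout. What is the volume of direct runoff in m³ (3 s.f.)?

Direct-runoff ordinates (Q − Q_b): 0.0, 21.0, 53.0, 35.0, 24.0, 16.0, 10.0, 7.0, 5.0, 3.0, 0.0 m³/s.
ΣQ_DR = 174.0 m³/s.
With Δt = 4 h = 14400 s, V = ΣQ_DR · Δt = 174.0 × 14400 = 2.51 × 10^6 m³.

V ≈ 2.51 × 10^6 m³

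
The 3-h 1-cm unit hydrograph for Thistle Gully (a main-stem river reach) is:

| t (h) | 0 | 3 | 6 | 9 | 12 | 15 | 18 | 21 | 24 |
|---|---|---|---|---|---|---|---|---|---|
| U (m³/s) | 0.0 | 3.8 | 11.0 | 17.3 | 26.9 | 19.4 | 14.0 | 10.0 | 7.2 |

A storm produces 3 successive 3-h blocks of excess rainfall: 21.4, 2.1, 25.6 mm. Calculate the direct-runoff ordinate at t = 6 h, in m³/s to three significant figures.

Q ≈ 24.3 m³/s

By discrete convolution, Q_j = Σ (P_i / 10 mm) · U_{j−i}.
At t = 6 h (j=2): Q = (21.4/10)·11.0 + (2.1/10)·3.8 + (25.6/10)·0.0 = 24.3 m³/s.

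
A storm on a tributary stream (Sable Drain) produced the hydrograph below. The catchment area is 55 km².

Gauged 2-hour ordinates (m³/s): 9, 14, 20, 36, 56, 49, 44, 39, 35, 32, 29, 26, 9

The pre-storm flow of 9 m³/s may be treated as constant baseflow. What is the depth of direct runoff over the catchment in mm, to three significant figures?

d ≈ 36.8 mm

Direct runoff: 0.0, 5.0, 11.0, 27.0, 47.0, 40.0, 35.0, 30.0, 26.0, 23.0, 20.0, 17.0, 0.0 m³/s; ΣQ_DR = 281.0 m³/s.
V = ΣQ_DR · Δt = 281.0 × 7200 s = 2.023 × 10^6 m³.
Over A = 55 km², depth = V / A = 36.8 mm.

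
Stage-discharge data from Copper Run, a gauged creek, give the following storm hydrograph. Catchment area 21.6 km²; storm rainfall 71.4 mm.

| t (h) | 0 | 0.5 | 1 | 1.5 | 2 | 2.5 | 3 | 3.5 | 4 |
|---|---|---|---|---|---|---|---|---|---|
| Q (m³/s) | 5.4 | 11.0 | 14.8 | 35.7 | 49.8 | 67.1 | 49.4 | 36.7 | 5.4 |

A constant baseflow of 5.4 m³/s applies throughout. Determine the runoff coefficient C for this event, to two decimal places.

ΣQ_DR = 226.7 m³/s; V = ΣQ_DR·Δt = 4.081 × 10^5 m³.
Runoff depth d = V / A = 18.89 mm.
C = d / P = 18.89 / 71.4 = 0.26.

C ≈ 0.26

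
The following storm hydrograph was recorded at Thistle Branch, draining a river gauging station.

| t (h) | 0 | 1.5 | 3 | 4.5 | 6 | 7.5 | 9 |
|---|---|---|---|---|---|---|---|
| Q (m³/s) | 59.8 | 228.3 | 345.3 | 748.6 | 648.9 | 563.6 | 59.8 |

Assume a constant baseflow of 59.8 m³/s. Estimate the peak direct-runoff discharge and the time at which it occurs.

Subtracting baseflow gives direct-runoff ordinates: 0.0, 168.5, 285.5, 688.8, 589.1, 503.8, 0.0 m³/s.
The maximum is 688.8 m³/s, occurring at the reading for t = 4.5 h.

Q_p = 688.8 m³/s at t = 4.5 h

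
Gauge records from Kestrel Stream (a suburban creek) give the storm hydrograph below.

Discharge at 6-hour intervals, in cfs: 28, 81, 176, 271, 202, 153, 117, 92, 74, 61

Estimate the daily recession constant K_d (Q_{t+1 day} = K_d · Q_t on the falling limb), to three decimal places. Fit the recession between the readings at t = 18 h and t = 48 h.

Between t = 18 h and t = 48 h the flow falls from 271 to 74 cfs over 5×6 h = 30 h.
Per-interval ratio K = (74/271)^(1/5) = 0.7714; K_d = K^(24/6) = 0.354.

K_d ≈ 0.354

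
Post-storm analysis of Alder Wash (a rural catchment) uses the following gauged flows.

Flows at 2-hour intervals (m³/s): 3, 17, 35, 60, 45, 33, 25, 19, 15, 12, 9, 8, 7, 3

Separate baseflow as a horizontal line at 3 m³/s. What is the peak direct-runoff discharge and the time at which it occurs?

Q_p = 57.0 m³/s at t = 6 h

Subtracting baseflow gives direct-runoff ordinates: 0.0, 14.0, 32.0, 57.0, 42.0, 30.0, 22.0, 16.0, 12.0, 9.0, 6.0, 5.0, 4.0, 0.0 m³/s.
The maximum is 57.0 m³/s, occurring at the reading for t = 6 h.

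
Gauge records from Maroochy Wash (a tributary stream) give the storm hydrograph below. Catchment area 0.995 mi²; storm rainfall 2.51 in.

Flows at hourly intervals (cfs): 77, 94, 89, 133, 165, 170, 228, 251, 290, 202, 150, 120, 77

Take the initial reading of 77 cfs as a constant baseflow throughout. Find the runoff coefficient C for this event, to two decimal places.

C ≈ 0.65

ΣQ_DR = 1045 cfs; V = ΣQ_DR·Δt = 3.762 × 10^6 ft³.
Runoff depth d = V / A = 1.627 in.
C = d / P = 1.627 / 2.51 = 0.65.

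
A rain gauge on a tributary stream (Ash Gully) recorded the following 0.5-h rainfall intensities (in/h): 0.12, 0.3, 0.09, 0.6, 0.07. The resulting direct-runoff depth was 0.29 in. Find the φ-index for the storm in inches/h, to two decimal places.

Only the 2 blocks with intensity above φ contribute runoff: 0.3, 0.6 in/h.
Σ(I−φ)·Δt = d  ⇒  (0.3+0.6 − 2φ)·0.5 = 0.29
φ = (0.9000 − 0.29/0.5) / 2 = 0.16 in/h.

φ ≈ 0.16 in/h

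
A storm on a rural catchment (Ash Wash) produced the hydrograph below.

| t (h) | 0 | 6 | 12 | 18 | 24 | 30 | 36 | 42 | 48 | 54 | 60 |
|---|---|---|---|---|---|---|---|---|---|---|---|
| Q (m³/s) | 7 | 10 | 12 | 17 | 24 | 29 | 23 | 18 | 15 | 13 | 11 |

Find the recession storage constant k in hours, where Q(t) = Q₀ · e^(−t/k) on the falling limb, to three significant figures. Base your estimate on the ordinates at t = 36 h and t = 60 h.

k ≈ 32.5 h

On the falling limb, Q drops from 23 to 11 m³/s between t = 36 h and t = 60 h (Δt = 24 h).
k = −Δt / ln(Q₂/Q₁) = −24 / ln(11/23) = 32.5 h.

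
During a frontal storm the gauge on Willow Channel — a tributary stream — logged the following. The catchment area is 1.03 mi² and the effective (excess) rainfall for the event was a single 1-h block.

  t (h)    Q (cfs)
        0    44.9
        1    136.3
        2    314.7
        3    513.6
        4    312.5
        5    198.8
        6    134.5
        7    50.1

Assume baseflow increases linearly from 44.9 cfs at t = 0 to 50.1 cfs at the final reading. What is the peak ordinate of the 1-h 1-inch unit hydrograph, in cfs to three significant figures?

U_p ≈ 234 cfs

Direct runoff: 0.00, 90.66, 268.31, 466.47, 264.63, 150.19, 85.14, 0.00 cfs; ΣQ_DR = 1325 cfs, peak = 466.47 cfs.
Runoff depth d = ΣQ_DR·Δt / A = 1325 × 3600 / (1.03 mi²) = 1.994 in.
The 1-inch UH is the DRH scaled by (1 in)/d, so U_p = 466.47 × 1/1.994 = 234 cfs.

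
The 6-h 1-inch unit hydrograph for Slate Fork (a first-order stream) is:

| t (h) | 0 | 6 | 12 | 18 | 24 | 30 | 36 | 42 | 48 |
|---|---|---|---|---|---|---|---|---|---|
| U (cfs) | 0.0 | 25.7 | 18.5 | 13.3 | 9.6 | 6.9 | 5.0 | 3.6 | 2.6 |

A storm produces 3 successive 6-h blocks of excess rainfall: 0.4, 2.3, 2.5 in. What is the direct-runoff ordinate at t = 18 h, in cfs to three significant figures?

Q ≈ 112 cfs

By discrete convolution, Q_j = Σ (P_i / 1 in) · U_{j−i}.
At t = 18 h (j=3): Q = (0.4/1)·13.3 + (2.3/1)·18.5 + (2.5/1)·25.7 = 112 cfs.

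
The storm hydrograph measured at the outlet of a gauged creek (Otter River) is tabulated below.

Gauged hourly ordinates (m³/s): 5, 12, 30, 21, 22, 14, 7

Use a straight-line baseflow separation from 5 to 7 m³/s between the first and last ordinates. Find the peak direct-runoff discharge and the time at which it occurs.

Subtracting baseflow gives direct-runoff ordinates: 0.00, 6.67, 24.33, 15.00, 15.67, 7.33, 0.00 m³/s.
The maximum is 24.33 m³/s, occurring at the reading for t = 2 h.

Q_p = 24.33 m³/s at t = 2 h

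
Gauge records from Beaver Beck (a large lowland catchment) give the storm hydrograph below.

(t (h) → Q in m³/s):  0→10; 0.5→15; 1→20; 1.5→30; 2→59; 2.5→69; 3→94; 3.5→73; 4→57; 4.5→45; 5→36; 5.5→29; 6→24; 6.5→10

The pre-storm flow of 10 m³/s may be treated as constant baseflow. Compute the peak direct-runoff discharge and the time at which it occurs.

Q_p = 84.0 m³/s at t = 3 h

Subtracting baseflow gives direct-runoff ordinates: 0.0, 5.0, 10.0, 20.0, 49.0, 59.0, 84.0, 63.0, 47.0, 35.0, 26.0, 19.0, 14.0, 0.0 m³/s.
The maximum is 84.0 m³/s, occurring at the reading for t = 3 h.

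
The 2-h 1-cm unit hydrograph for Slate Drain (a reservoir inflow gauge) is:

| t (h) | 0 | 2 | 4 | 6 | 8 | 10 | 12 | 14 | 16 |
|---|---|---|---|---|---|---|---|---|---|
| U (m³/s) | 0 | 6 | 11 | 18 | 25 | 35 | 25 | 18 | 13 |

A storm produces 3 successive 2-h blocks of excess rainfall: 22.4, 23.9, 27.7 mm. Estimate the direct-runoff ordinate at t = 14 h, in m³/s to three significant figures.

By discrete convolution, Q_j = Σ (P_i / 10 mm) · U_{j−i}.
At t = 14 h (j=7): Q = (22.4/10)·18 + (23.9/10)·25 + (27.7/10)·35 = 197 m³/s.

Q ≈ 197 m³/s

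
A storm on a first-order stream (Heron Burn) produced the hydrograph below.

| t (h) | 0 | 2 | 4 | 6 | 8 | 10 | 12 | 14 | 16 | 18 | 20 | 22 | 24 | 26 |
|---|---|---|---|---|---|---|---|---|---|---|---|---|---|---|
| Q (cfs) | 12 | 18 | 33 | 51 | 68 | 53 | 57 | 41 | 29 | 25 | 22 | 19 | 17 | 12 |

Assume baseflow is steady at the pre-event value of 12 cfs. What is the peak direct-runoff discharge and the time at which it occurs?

Subtracting baseflow gives direct-runoff ordinates: 0.0, 6.0, 21.0, 39.0, 56.0, 41.0, 45.0, 29.0, 17.0, 13.0, 10.0, 7.0, 5.0, 0.0 cfs.
The maximum is 56.0 cfs, occurring at the reading for t = 8 h.

Q_p = 56.0 cfs at t = 8 h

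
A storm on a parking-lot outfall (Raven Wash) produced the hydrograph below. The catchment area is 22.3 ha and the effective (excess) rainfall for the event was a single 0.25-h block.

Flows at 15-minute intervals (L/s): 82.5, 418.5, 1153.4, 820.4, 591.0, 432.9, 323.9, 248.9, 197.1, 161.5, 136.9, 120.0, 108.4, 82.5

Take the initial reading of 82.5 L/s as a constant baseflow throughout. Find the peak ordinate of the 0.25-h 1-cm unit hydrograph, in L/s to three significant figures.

Direct runoff: 0.0, 336.0, 1070.9, 737.9, 508.5, 350.4, 241.4, 166.4, 114.6, 79.0, 54.4, 37.5, 25.9, 0.0 L/s; ΣQ_DR = 3723 L/s, peak = 1070.9 L/s.
Runoff depth d = ΣQ_DR·Δt / A = 3723 × 900 / (22.3 ha) = 15.03 mm.
The 1-cm UH is the DRH scaled by (10 mm)/d, so U_p = 1070.9 × 10/15.03 = 713 L/s.

U_p ≈ 713 L/s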